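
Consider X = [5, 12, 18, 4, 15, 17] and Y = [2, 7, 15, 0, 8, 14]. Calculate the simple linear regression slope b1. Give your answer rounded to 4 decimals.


First compute the means: xbar = 11.8333, ybar = 7.6667.
Then S_xx = sum((xi - xbar)^2) = 182.8333.
S_xy = sum((xi - xbar)(yi - ybar)) = 177.6667.
b1 = S_xy / S_xx = 177.6667 / 182.8333 = 0.9717.

0.9717


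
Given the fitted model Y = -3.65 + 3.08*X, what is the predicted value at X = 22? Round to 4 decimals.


Substitute X = 22 into the equation:
Y = -3.65 + 3.08 * 22 = -3.65 + 67.7600 = 64.1100.

64.1100


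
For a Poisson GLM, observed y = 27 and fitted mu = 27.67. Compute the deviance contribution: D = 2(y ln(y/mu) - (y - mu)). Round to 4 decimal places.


First: ln(27/27.67) = -0.024512.
Then: 27 * -0.024512 = -0.661824.
y - mu = 27 - 27.67 = -0.67.
D = 2(-0.661824 - -0.67) = 0.016352, which rounds to 0.0164.

0.0164


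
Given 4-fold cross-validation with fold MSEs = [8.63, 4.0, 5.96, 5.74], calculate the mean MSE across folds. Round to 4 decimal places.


Add all fold MSEs: 24.3300.
Divide by k = 4: 24.3300/4 = 6.0825.

6.0825


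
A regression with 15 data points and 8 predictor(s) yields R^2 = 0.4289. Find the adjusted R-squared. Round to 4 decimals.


Plug in: Adj R^2 = 1 - (1 - 0.4289) * 14/6.
= 1 - 0.5711 * 14/6
= 1 - 7.9954 / 6
= 1 - 1.3326 = -0.3326.

-0.3326


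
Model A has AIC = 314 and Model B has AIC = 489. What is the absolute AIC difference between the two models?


Absolute difference = |314 - 489| = 175.
The model with lower AIC (A) is preferred.

175


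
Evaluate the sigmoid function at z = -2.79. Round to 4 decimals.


First, exp(2.7900) = 16.2810.
Then sigma(z) = 1/(1 + 16.2810) = 0.0579.

0.0579


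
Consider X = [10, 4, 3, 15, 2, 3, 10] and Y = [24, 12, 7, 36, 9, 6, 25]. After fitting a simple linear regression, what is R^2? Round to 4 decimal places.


The fitted line is Y = 1.6977 + 2.2791*X.
SSres = 18.2326, SStot = 784.0000.
R^2 = 1 - SSres/SStot = 0.9767.

0.9767


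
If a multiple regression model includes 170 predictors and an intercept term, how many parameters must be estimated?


Including the intercept, the model has 170 predictor coefficients + 1 intercept.
Total = 171.

171


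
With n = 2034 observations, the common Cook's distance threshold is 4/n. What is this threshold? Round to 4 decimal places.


Using the rule of thumb:
Threshold = 4 / 2034 = 0.0020.

0.0020


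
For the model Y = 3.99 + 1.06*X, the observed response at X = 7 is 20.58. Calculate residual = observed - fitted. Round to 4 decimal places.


Compute yhat = 3.99 + (1.06)(7) = 11.4100.
Residual = actual - predicted = 20.58 - 11.4100 = 9.1700.

9.1700


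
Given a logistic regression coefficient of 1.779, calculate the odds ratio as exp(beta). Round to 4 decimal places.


Odds ratio = exp(beta) = exp(1.779).
= 5.9239.

5.9239


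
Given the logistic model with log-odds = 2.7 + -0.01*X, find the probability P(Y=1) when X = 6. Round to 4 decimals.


z = 2.7 + -0.01 * 6 = 2.6400.
Sigmoid: P = 1 / (1 + exp(-2.6400)) = 0.9334.

0.9334


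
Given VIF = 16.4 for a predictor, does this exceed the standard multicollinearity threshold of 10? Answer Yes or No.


The threshold is 10.
VIF = 16.4 is >= 10.
Multicollinearity indication: Yes.

Yes


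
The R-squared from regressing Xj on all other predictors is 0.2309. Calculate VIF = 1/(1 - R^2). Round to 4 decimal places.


VIF = 1 / (1 - 0.2309).
= 1 / 0.7691 = 1.3002.

1.3002


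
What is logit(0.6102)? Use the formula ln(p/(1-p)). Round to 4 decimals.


1 - p = 0.3898.
p/(1-p) = 1.5654.
logit = ln(1.5654) = 0.4482.

0.4482


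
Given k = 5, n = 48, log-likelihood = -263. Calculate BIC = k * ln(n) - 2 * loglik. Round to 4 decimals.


Compute k*ln(n) = 5*ln(48) = 5*3.871201 = 19.356005.
Then -2*loglik = 526.
BIC = 19.356005 + 526 = 545.356005, which rounds to 545.3560.

545.3560


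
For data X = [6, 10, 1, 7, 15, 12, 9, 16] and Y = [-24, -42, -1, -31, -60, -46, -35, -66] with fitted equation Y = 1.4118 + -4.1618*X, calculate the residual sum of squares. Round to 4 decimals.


For each point, residual = actual - predicted.
Residuals: [-0.4410, -1.7938, 1.7500, -3.2792, 1.0152, 2.5298, 1.0444, -0.8230].
Sum of squared residuals = 26.4265.

26.4265


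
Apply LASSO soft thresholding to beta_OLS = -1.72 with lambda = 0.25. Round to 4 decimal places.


|beta_OLS| = 1.72.
lambda = 0.25.
Since |beta| > lambda, coefficient = sign(beta)*(|beta| - lambda) = -1.4700.
Result = -1.4700.

-1.4700


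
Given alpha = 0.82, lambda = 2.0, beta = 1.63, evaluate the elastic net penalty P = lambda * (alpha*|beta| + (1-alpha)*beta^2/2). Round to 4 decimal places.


Compute:
L1 = 0.82 * 1.63 = 1.3366.
L2 = 0.18 * 1.63^2 / 2 = 0.2391.
Penalty = 2.0 * (1.3366 + 0.2391) = 3.1514.

3.1514


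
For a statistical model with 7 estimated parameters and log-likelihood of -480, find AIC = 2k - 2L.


Compute:
2k = 2*7 = 14.
-2*loglik = -2*(-480) = 960.
AIC = 14 + 960 = 974.

974


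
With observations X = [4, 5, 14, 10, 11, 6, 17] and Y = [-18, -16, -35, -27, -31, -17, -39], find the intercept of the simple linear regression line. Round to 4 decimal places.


First find the slope: b1 = -1.8800.
Means: xbar = 9.5714, ybar = -26.1429.
b0 = ybar - b1 * xbar = -26.1429 - -1.8800 * 9.5714 = -8.1482.

-8.1482


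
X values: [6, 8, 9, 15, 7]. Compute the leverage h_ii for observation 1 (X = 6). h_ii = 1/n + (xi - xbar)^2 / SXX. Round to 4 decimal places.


Compute xbar = 9.0000 with n = 5 observations.
SXX = 50.0000.
Leverage = 1/5 + (6 - 9.0000)^2/50.0000 = 0.3800.

0.3800


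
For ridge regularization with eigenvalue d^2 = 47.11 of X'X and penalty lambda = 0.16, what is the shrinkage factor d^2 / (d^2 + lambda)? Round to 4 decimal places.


Denominator = d^2 + lambda = 47.11 + 0.16 = 47.2700.
Shrinkage = 47.11 / 47.2700 = 0.9966.

0.9966


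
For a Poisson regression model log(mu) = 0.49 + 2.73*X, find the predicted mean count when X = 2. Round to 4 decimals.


Compute eta = 0.49 + 2.73 * 2 = 5.9500.
Apply inverse link: mu = e^5.9500 = 383.7533.

383.7533


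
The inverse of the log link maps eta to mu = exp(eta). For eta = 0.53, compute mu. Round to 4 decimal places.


mu = exp(eta) = exp(0.53).
= 1.6989.

1.6989


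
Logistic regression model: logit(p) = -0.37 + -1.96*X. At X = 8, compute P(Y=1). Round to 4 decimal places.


z = -0.37 + -1.96 * 8 = -16.0500.
Sigmoid: P = 1 / (1 + exp(16.0500)) = 0.0000.

0.0000


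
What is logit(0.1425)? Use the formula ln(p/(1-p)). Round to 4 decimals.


1 - p = 0.8575.
p/(1-p) = 0.1662.
logit = ln(0.1662) = -1.7947.

-1.7947


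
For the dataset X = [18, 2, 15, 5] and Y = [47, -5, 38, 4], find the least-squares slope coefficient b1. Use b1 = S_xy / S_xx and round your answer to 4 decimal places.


Calculate xbar = 10.0000, ybar = 21.0000.
S_xx = 178.0000, S_xy = 586.0000.
Using b1 = S_xy / S_xx = 586.0000 / 178.0000, we get b1 = 3.2921.

3.2921


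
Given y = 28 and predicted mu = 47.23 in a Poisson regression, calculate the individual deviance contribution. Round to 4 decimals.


Compute y*ln(y/mu) = 28*ln(28/47.23) = 28*-0.522825 = -14.639100.
y - mu = -19.23.
D = 2*(-14.639100 - (-19.23)) = 9.181800, which rounds to 9.1818.

9.1818


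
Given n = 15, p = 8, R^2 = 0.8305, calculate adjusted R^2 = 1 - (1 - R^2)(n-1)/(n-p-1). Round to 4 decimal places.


Plug in: Adj R^2 = 1 - (1 - 0.8305) * 14/6.
= 1 - 0.1695 * 14/6
= 1 - 2.3730 / 6
= 1 - 0.3955 = 0.6045.

0.6045


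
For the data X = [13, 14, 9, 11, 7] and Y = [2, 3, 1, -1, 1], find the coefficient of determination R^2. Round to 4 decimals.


Fit the OLS line: b0 = -1.5000, b1 = 0.2500.
SSres = 6.7500.
SStot = 8.8000.
R^2 = 1 - 6.7500/8.8000 = 0.2330.

0.2330


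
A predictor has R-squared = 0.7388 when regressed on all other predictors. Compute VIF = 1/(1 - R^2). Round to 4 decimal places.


Using VIF = 1/(1 - R^2_j):
1 - 0.7388 = 0.2612.
VIF = 3.8285.

3.8285


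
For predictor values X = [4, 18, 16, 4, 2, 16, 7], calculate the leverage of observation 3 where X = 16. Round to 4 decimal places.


n = 7, xbar = 9.5714.
SXX = sum((xi - xbar)^2) = 279.7143.
h = 1/7 + (16 - 9.5714)^2 / 279.7143 = 0.2906.

0.2906


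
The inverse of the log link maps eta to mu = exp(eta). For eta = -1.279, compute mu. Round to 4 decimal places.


The inverse log link gives:
mu = exp(-1.279) = 0.2783.

0.2783


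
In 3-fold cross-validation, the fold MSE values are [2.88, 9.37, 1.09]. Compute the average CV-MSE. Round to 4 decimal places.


Total MSE across folds = 13.3400.
CV-MSE = 13.3400/3 = 4.4467.

4.4467


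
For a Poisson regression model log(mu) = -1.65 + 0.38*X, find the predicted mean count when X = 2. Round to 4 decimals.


Linear predictor: eta = -1.65 + (0.38)(2) = -0.8900.
Expected count: mu = exp(-0.8900) = 0.4107.

0.4107


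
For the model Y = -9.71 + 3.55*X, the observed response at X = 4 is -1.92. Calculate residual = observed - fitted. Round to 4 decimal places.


Compute yhat = -9.71 + (3.55)(4) = 4.4900.
Residual = actual - predicted = -1.92 - 4.4900 = -6.4100.

-6.4100


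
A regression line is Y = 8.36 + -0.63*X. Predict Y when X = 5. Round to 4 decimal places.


Plug X = 5 into Y = 8.36 + -0.63*X:
Y = 8.36 + -3.1500 = 5.2100.

5.2100


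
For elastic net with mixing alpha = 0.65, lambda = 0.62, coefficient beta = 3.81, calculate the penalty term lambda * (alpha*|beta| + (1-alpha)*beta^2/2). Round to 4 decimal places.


L1 component = 0.65 * |3.81| = 2.4765.
L2 component = 0.35 * 3.81^2 / 2 = 2.5403.
Penalty = 0.62 * (2.4765 + 2.5403) = 0.62 * 5.0168 = 3.1104.

3.1104


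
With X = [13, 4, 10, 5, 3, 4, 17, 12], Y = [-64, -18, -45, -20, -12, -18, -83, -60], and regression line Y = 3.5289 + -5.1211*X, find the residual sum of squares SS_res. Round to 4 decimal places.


Predicted values from Y = 3.5289 + -5.1211*X.
Residuals: [-0.9546, -1.0445, 2.6821, 2.0766, -0.1656, -1.0445, 0.5298, -2.0757].
SSres = 19.2158.

19.2158


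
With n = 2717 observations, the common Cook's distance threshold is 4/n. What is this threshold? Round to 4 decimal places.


The threshold is 4/n.
4/2717 = 0.0015.

0.0015


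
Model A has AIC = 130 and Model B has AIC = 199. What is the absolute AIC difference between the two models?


|AIC_A - AIC_B| = |130 - 199| = 69.
Model A is preferred (lower AIC).

69


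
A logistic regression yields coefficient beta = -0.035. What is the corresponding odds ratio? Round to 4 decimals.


exp(-0.035) = 0.9656.
So the odds ratio is 0.9656.

0.9656


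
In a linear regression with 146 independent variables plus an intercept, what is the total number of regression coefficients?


Each predictor gets one coefficient, plus one intercept.
Total parameters = 146 + 1 = 147.

147


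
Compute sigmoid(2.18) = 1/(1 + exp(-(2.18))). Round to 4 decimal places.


Compute exp(-2.1800) = 0.1130.
Sigmoid = 1 / (1 + 0.1130) = 1 / 1.1130 = 0.8984.

0.8984


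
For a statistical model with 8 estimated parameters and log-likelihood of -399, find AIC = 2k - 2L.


AIC = 2*8 - 2*(-399).
= 16 + 798 = 814.

814


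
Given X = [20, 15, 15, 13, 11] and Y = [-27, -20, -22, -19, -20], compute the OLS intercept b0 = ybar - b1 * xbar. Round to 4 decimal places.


The slope is b1 = -0.8616.
Sample means are xbar = 14.8000 and ybar = -21.6000.
Intercept: b0 = -21.6000 - (-0.8616)(14.8000) = -8.8482.

-8.8482


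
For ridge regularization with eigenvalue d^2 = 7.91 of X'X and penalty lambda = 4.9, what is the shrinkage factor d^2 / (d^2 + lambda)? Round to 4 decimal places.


Compute the denominator: 7.91 + 4.9 = 12.8100.
Shrinkage factor = 7.91 / 12.8100 = 0.6175.

0.6175


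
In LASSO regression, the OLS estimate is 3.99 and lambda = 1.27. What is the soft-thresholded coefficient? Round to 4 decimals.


Absolute value: |3.99| = 3.99.
Compare to lambda = 1.27.
Since |beta| > lambda, coefficient = sign(beta)*(|beta| - lambda) = 2.7200.

2.7200


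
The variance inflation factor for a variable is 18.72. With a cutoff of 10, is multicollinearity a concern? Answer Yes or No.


Check: VIF = 18.72 vs threshold = 10.
Since 18.72 >= 10, the answer is Yes.

Yes


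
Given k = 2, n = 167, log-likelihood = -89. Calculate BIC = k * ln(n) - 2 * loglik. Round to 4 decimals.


ln(167) = 5.117994.
k * ln(n) = 2 * 5.117994 = 10.235988.
-2L = 178.
BIC = 10.235988 + 178 = 188.235988, which rounds to 188.2360.

188.2360


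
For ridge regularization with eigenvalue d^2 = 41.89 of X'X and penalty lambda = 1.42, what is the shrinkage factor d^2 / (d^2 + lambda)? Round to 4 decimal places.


d^2 + lambda = 41.89 + 1.42 = 43.3100.
Shrinkage factor = 41.89/43.3100 = 0.9672.

0.9672


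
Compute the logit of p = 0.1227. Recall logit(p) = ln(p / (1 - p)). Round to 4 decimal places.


1 - p = 0.8773.
p/(1-p) = 0.1399.
logit = ln(0.1399) = -1.9671.

-1.9671


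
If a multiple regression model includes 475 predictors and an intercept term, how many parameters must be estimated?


Each predictor gets one coefficient, plus one intercept.
Total parameters = 475 + 1 = 476.

476


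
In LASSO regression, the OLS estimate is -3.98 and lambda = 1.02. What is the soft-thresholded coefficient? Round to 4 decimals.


|beta_OLS| = 3.98.
lambda = 1.02.
Since |beta| > lambda, coefficient = sign(beta)*(|beta| - lambda) = -2.9600.
Result = -2.9600.

-2.9600


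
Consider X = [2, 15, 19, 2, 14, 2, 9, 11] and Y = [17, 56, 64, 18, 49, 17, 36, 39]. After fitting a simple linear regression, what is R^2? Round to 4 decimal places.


The fitted line is Y = 11.4326 + 2.7640*X.
SSres = 20.1573, SStot = 2400.0000.
R^2 = 1 - SSres/SStot = 0.9916.

0.9916


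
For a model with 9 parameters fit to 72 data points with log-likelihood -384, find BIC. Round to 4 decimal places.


k * ln(n) = 9 * ln(72) = 9 * 4.276666 = 38.489994.
-2 * loglik = -2 * (-384) = 768.
BIC = 38.489994 + 768 = 806.489994, which rounds to 806.4900.

806.4900


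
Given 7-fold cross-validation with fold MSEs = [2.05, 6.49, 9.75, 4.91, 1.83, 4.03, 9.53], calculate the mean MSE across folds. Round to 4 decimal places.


Add all fold MSEs: 38.5900.
Divide by k = 7: 38.5900/7 = 5.5129.

5.5129


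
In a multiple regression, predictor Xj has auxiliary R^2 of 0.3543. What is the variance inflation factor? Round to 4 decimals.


Using VIF = 1/(1 - R^2_j):
1 - 0.3543 = 0.6457.
VIF = 1.5487.

1.5487


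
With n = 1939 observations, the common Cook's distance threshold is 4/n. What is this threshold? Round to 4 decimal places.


Using the rule of thumb:
Threshold = 4 / 1939 = 0.0021.

0.0021


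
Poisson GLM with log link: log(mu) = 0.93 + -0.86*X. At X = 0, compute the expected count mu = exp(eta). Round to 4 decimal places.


Linear predictor: eta = 0.93 + (-0.86)(0) = 0.9300.
Expected count: mu = exp(0.9300) = 2.5345.

2.5345


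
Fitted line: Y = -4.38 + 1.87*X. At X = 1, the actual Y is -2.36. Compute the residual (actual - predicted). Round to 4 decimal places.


Predicted = -4.38 + 1.87 * 1 = -2.5100.
Residual = -2.36 - -2.5100 = 0.1500.

0.1500


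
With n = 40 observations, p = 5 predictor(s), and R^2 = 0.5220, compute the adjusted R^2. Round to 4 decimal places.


Using the formula:
(1 - 0.5220) = 0.4780.
Multiply by 39/34: 0.4780 * 39 = 18.6420, then 18.6420 / 34 = 0.5483.
Adj R^2 = 1 - 0.5483 = 0.4517.

0.4517


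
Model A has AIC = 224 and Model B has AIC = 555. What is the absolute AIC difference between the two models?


Compute |224 - 555| = 331.
Model A has the smaller AIC.

331


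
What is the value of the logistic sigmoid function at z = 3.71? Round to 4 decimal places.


Compute exp(-3.7100) = 0.0245.
Sigmoid = 1 / (1 + 0.0245) = 1 / 1.0245 = 0.9761.

0.9761


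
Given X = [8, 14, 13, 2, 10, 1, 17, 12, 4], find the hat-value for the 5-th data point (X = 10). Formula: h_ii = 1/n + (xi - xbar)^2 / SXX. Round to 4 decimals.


Compute xbar = 9.0000 with n = 9 observations.
SXX = 254.0000.
Leverage = 1/9 + (10 - 9.0000)^2/254.0000 = 0.1150.

0.1150


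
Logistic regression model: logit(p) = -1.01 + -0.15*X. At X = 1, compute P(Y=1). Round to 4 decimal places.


Compute z = -1.01 + (-0.15)(1) = -1.1600.
exp(-z) = 3.1899.
P = 1/(1 + 3.1899) = 0.2387.

0.2387


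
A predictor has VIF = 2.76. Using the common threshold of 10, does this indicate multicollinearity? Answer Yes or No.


Compare VIF = 2.76 to the threshold of 10.
2.76 < 10, so the answer is No.

No


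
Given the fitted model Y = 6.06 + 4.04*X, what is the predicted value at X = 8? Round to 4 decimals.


Plug X = 8 into Y = 6.06 + 4.04*X:
Y = 6.06 + 32.3200 = 38.3800.

38.3800


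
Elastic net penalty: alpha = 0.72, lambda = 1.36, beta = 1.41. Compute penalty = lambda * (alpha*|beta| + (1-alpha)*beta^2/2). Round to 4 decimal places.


Compute:
L1 = 0.72 * 1.41 = 1.0152.
L2 = 0.28 * 1.41^2 / 2 = 0.2783.
Penalty = 1.36 * (1.0152 + 0.2783) = 1.7592.

1.7592


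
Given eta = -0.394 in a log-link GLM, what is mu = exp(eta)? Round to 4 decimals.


Apply the inverse link:
mu = e^-0.394 = 0.6744.

0.6744


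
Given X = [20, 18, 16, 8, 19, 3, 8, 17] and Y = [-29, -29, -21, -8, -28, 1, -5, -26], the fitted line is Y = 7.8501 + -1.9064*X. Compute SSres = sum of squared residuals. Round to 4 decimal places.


Compute predicted values, then residuals = yi - yhat_i.
Residuals: [1.2779, -2.5349, 1.6523, -0.5989, 0.3715, -1.1309, 2.4011, -1.4413].
SSres = sum(residual^2) = 20.4071.

20.4071


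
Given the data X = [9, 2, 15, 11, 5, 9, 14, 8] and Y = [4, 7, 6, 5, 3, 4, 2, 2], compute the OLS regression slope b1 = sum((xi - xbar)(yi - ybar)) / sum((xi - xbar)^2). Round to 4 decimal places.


Calculate xbar = 9.1250, ybar = 4.1250.
S_xx = 130.8750, S_xy = -11.1250.
Using b1 = S_xy / S_xx = -11.1250 / 130.8750, we get b1 = -0.0850.

-0.0850


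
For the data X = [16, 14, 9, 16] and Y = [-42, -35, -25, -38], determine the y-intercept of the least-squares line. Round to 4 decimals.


Compute b1 = -2.1374 from the OLS formula.
With xbar = 13.7500 and ybar = -35.0000, the intercept is:
b0 = -35.0000 - -2.1374 * 13.7500 = -5.6107.

-5.6107


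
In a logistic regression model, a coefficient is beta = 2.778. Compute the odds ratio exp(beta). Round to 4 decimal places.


Odds ratio = exp(beta) = exp(2.778).
= 16.0868.

16.0868


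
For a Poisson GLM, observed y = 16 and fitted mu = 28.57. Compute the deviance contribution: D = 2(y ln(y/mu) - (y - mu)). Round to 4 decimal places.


y/mu = 16/28.57 = 0.560028 (approx.), and ln(16/28.57) = -0.579768.
y * ln(y/mu) = 16 * -0.579768 = -9.276288.
y - mu = -12.57.
D = 2 * (-9.276288 - -12.57) = 6.587424, which rounds to 6.5874.

6.5874


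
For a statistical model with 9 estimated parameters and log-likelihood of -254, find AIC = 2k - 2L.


AIC = 2*9 - 2*(-254).
= 18 + 508 = 526.

526


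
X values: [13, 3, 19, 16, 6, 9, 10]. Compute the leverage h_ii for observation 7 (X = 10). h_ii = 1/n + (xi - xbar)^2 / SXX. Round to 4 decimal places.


Mean of X: xbar = 10.8571.
SXX = 186.8571.
For X = 10: h = 1/7 + (10 - 10.8571)^2/186.8571 = 0.1468.

0.1468


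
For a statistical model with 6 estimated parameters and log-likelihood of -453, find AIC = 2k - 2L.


Compute:
2k = 2*6 = 12.
-2*loglik = -2*(-453) = 906.
AIC = 12 + 906 = 918.

918


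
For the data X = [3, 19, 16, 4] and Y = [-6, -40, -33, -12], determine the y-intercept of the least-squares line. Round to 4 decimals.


Compute b1 = -1.9826 from the OLS formula.
With xbar = 10.5000 and ybar = -22.7500, the intercept is:
b0 = -22.7500 - -1.9826 * 10.5000 = -1.9328.

-1.9328


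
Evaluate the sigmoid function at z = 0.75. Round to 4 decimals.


First, exp(-0.7500) = 0.4724.
Then sigma(z) = 1/(1 + 0.4724) = 0.6792.

0.6792


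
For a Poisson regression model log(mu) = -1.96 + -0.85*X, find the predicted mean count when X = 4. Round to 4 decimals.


Compute eta = -1.96 + -0.85 * 4 = -5.3600.
Apply inverse link: mu = e^-5.3600 = 0.0047.

0.0047


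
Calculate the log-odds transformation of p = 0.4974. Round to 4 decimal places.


The odds are p/(1-p) = 0.4974 / 0.5026 = 0.9897.
logit(p) = ln(0.9897) = -0.0104.

-0.0104


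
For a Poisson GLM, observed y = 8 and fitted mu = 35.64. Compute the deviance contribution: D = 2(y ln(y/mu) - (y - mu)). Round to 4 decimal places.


y/mu = 8/35.64 = 0.224467 (approx.), and ln(8/35.64) = -1.494027.
y * ln(y/mu) = 8 * -1.494027 = -11.952216.
y - mu = -27.64.
D = 2 * (-11.952216 - -27.64) = 31.375568, which rounds to 31.3756.

31.3756


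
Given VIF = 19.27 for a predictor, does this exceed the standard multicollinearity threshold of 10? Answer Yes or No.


Compare VIF = 19.27 to the threshold of 10.
19.27 >= 10, so the answer is Yes.

Yes


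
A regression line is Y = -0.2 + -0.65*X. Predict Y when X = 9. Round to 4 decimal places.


Substitute X = 9 into the equation:
Y = -0.2 + -0.65 * 9 = -0.2 + -5.8500 = -6.0500.

-6.0500


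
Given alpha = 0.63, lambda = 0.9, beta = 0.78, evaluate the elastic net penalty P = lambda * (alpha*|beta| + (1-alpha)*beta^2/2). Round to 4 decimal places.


alpha * |beta| = 0.63 * 0.78 = 0.4914.
(1-alpha) * beta^2/2 = 0.37 * 0.6084/2 = 0.1126.
Total = 0.9 * (0.4914 + 0.1126) = 0.5436.

0.5436


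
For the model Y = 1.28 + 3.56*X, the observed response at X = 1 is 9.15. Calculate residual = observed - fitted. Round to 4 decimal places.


Fitted value at X = 1 is yhat = 1.28 + 3.56*1 = 4.8400.
Residual = 9.15 - 4.8400 = 4.3100.

4.3100


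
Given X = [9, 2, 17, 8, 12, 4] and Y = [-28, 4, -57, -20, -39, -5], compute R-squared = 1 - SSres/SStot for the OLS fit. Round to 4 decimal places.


After computing the OLS fit (b0=11.3824, b1=-4.1018):
SSres = 11.9729, SStot = 2490.8333.
R^2 = 1 - 11.9729/2490.8333 = 0.9952.

0.9952


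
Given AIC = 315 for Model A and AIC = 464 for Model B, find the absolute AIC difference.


|AIC_A - AIC_B| = |315 - 464| = 149.
Model A is preferred (lower AIC).

149


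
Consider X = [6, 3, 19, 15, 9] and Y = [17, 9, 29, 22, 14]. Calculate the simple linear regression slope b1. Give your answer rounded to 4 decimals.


The sample means are xbar = 10.4000 and ybar = 18.2000.
Compute S_xx = 171.2000 and S_xy = 189.6000.
Slope b1 = S_xy / S_xx = 189.6000 / 171.2000 = 1.1075.

1.1075


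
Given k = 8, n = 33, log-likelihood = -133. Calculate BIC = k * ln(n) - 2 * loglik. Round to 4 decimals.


Compute k*ln(n) = 8*ln(33) = 8*3.496508 = 27.972064.
Then -2*loglik = 266.
BIC = 27.972064 + 266 = 293.972064, which rounds to 293.9721.

293.9721


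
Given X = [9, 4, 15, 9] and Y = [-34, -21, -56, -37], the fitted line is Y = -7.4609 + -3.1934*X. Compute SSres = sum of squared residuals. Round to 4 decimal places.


Compute predicted values, then residuals = yi - yhat_i.
Residuals: [2.2015, -0.7655, -0.6381, -0.7985].
SSres = sum(residual^2) = 6.4774.

6.4774


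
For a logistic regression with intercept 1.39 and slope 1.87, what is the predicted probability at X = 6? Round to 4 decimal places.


Linear predictor: z = 1.39 + 1.87 * 6 = 12.6100.
P = 1/(1 + exp(-12.6100)) = 1/(1 + 0.0000) = 1.0000.

1.0000


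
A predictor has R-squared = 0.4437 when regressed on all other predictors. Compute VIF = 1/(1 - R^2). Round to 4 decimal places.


Using VIF = 1/(1 - R^2_j):
1 - 0.4437 = 0.5563.
VIF = 1.7976.

1.7976


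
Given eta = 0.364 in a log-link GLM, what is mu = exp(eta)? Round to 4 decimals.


The inverse log link gives:
mu = exp(0.364) = 1.4391.

1.4391


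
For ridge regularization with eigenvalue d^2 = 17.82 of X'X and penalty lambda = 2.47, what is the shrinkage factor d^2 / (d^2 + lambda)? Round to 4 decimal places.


Denominator = d^2 + lambda = 17.82 + 2.47 = 20.2900.
Shrinkage = 17.82 / 20.2900 = 0.8783.

0.8783


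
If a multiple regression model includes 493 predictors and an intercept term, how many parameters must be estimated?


Total coefficients = number of predictors + 1 (for the intercept).
= 493 + 1 = 494.

494


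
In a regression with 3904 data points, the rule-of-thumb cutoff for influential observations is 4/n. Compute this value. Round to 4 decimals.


Using the rule of thumb:
Threshold = 4 / 3904 = 0.0010.

0.0010


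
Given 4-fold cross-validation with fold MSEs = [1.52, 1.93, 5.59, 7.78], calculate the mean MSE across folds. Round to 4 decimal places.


Sum of fold MSEs = 16.8200.
Average = 16.8200 / 4 = 4.2050.

4.2050


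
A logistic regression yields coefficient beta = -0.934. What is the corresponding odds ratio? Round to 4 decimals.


The odds ratio is computed as:
OR = e^(-0.934) = 0.3930.

0.3930


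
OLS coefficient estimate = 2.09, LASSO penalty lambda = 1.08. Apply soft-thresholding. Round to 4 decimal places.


Check: |2.09| = 2.09 vs lambda = 1.08.
Since |beta| > lambda, coefficient = sign(beta)*(|beta| - lambda) = 1.0100.
Soft-thresholded coefficient = 1.0100.

1.0100


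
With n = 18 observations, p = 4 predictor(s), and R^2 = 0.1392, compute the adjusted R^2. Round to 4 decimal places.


Plug in: Adj R^2 = 1 - (1 - 0.1392) * 17/13.
= 1 - 0.8608 * 17/13
= 1 - 14.6336 / 13
= 1 - 1.1257 = -0.1257.

-0.1257


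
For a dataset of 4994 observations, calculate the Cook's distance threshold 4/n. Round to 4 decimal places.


Using the rule of thumb:
Threshold = 4 / 4994 = 0.0008.

0.0008


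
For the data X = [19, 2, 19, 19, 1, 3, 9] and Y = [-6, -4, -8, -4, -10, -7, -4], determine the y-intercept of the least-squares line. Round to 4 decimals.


Compute b1 = 0.0578 from the OLS formula.
With xbar = 10.2857 and ybar = -6.1429, the intercept is:
b0 = -6.1429 - 0.0578 * 10.2857 = -6.7374.

-6.7374


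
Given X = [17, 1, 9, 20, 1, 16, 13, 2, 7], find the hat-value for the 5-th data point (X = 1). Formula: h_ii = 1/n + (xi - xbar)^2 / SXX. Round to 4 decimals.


Compute xbar = 9.5556 with n = 9 observations.
SXX = 428.2222.
Leverage = 1/9 + (1 - 9.5556)^2/428.2222 = 0.2820.

0.2820


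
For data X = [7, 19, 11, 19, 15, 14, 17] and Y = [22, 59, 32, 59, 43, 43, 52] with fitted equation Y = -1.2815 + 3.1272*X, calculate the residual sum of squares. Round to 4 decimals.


Compute predicted values, then residuals = yi - yhat_i.
Residuals: [1.3911, 0.8647, -1.1177, 0.8647, -2.6265, 0.5007, 0.1191].
SSres = sum(residual^2) = 11.8432.

11.8432


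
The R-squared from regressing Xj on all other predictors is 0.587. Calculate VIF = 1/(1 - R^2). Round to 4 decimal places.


VIF = 1 / (1 - 0.587).
= 1 / 0.413 = 2.4213.

2.4213


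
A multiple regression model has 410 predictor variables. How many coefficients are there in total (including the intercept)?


Including the intercept, the model has 410 predictor coefficients + 1 intercept.
Total = 411.

411


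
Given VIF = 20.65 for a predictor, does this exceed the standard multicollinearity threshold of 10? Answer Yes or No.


Check: VIF = 20.65 vs threshold = 10.
Since 20.65 >= 10, the answer is Yes.

Yes


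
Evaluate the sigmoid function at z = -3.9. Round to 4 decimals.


exp(3.9000) = 49.4024.
1 + exp(-z) = 50.4024.
sigmoid = 1/50.4024 = 0.0198.

0.0198


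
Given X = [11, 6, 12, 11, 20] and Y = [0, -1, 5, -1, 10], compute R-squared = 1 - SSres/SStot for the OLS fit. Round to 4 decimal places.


After computing the OLS fit (b0=-7.6353, b1=0.8529):
SSres = 18.9941, SStot = 93.2000.
R^2 = 1 - 18.9941/93.2000 = 0.7962.

0.7962


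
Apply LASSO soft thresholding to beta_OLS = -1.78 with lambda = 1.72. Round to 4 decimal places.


Absolute value: |-1.78| = 1.78.
Compare to lambda = 1.72.
Since |beta| > lambda, coefficient = sign(beta)*(|beta| - lambda) = -0.0600.

-0.0600


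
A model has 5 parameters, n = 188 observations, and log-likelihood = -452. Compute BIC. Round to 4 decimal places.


ln(188) = 5.236442.
k * ln(n) = 5 * 5.236442 = 26.182210.
-2L = 904.
BIC = 26.182210 + 904 = 930.182210, which rounds to 930.1822.

930.1822


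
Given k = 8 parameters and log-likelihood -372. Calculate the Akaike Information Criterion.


AIC = 2*8 - 2*(-372).
= 16 + 744 = 760.

760


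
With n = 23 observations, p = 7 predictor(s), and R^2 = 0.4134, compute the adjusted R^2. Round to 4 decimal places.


Adjusted R^2 = 1 - (1 - R^2) * (n-1)/(n-p-1).
(1 - R^2) = 0.5866.
(n-1)/(n-p-1) = 22/15.
(1 - R^2) * (n-1) = 0.5866 * 22 = 12.9052.
Divide by (n-p-1): 12.9052 / 15 = 0.8603.
Adj R^2 = 1 - 0.8603 = 0.1397.

0.1397


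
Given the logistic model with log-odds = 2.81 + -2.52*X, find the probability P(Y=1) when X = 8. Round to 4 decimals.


Compute z = 2.81 + (-2.52)(8) = -17.3500.
exp(-z) = 34277509.5904.
P = 1/(1 + 34277509.5904) = 0.0000.

0.0000


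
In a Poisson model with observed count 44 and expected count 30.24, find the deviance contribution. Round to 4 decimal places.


y/mu = 44/30.24 = 1.455026 (approx.), and ln(44/30.24) = 0.375024.
y * ln(y/mu) = 44 * 0.375024 = 16.501056.
y - mu = 13.76.
D = 2 * (16.501056 - 13.76) = 5.482112, which rounds to 5.4821.

5.4821


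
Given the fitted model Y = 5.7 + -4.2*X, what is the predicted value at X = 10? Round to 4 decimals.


Plug X = 10 into Y = 5.7 + -4.2*X:
Y = 5.7 + -42.0000 = -36.3000.

-36.3000


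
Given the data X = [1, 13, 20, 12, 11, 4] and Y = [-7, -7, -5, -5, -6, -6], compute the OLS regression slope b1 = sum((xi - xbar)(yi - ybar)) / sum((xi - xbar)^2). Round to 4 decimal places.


First compute the means: xbar = 10.1667, ybar = -6.0000.
Then S_xx = sum((xi - xbar)^2) = 230.8333.
S_xy = sum((xi - xbar)(yi - ybar)) = 18.0000.
b1 = S_xy / S_xx = 18.0000 / 230.8333 = 0.0780.

0.0780


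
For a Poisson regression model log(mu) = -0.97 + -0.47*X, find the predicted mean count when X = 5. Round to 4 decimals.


Compute eta = -0.97 + -0.47 * 5 = -3.3200.
Apply inverse link: mu = e^-3.3200 = 0.0362.

0.0362


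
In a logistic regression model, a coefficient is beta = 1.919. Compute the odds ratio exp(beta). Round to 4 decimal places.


Odds ratio = exp(beta) = exp(1.919).
= 6.8141.

6.8141


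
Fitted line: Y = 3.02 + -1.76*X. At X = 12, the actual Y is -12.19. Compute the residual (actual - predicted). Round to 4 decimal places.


Compute yhat = 3.02 + (-1.76)(12) = -18.1000.
Residual = actual - predicted = -12.19 - -18.1000 = 5.9100.

5.9100


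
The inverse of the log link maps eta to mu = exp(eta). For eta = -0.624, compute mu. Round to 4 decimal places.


The inverse log link gives:
mu = exp(-0.624) = 0.5358.

0.5358


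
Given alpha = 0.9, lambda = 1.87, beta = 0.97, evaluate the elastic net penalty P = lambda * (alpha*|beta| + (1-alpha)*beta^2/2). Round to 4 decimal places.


alpha * |beta| = 0.9 * 0.97 = 0.8730.
(1-alpha) * beta^2/2 = 0.1 * 0.9409/2 = 0.0470.
Total = 1.87 * (0.8730 + 0.0470) = 1.7205.

1.7205


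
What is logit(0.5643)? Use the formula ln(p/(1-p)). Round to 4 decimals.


1 - p = 0.4357.
p/(1-p) = 1.2952.
logit = ln(1.2952) = 0.2586.

0.2586


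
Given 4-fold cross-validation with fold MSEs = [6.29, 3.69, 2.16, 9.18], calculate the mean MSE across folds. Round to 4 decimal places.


Add all fold MSEs: 21.3200.
Divide by k = 4: 21.3200/4 = 5.3300.

5.3300


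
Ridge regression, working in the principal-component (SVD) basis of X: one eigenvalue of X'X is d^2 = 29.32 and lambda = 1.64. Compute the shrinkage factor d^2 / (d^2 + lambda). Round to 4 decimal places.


Compute the denominator: 29.32 + 1.64 = 30.9600.
Shrinkage factor = 29.32 / 30.9600 = 0.9470.

0.9470


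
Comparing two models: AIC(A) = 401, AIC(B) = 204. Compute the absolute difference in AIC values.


Compute |401 - 204| = 197.
Model B has the smaller AIC.

197


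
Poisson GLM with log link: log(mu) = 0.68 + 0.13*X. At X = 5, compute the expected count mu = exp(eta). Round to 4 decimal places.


Compute eta = 0.68 + 0.13 * 5 = 1.3300.
Apply inverse link: mu = e^1.3300 = 3.7810.

3.7810


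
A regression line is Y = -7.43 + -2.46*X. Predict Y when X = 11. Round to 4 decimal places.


Predicted value:
Y = -7.43 + (-2.46)(11) = -7.43 + -27.0600 = -34.4900.

-34.4900


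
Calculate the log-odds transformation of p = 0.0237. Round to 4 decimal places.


Compute the odds: 0.0237/0.9763 = 0.0243.
Take the natural log: ln(0.0243) = -3.7183.

-3.7183


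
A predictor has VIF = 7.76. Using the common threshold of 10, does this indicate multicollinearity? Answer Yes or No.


Compare VIF = 7.76 to the threshold of 10.
7.76 < 10, so the answer is No.

No


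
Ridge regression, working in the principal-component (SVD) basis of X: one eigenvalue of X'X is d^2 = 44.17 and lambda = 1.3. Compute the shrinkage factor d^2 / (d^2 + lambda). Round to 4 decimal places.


d^2 + lambda = 44.17 + 1.3 = 45.4700.
Shrinkage factor = 44.17/45.4700 = 0.9714.

0.9714


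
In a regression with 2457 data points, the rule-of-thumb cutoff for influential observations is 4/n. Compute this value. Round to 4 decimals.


The threshold is 4/n.
4/2457 = 0.0016.

0.0016


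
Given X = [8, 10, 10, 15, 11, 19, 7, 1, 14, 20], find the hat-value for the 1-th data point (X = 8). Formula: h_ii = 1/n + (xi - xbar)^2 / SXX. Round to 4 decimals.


n = 10, xbar = 11.5000.
SXX = sum((xi - xbar)^2) = 294.5000.
h = 1/10 + (8 - 11.5000)^2 / 294.5000 = 0.1416.

0.1416


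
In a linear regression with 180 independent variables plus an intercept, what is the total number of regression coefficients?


Each predictor gets one coefficient, plus one intercept.
Total parameters = 180 + 1 = 181.

181


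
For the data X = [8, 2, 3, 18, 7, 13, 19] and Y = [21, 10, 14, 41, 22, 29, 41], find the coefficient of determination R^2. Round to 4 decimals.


Fit the OLS line: b0 = 7.6429, b1 = 1.7786.
SSres = 11.9857.
SStot = 897.7143.
R^2 = 1 - 11.9857/897.7143 = 0.9866.

0.9866


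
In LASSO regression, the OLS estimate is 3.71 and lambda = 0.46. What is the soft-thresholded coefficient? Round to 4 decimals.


Check: |3.71| = 3.71 vs lambda = 0.46.
Since |beta| > lambda, coefficient = sign(beta)*(|beta| - lambda) = 3.2500.
Soft-thresholded coefficient = 3.2500.

3.2500


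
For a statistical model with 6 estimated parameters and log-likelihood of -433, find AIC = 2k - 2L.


AIC = 2k - 2*loglik = 2(6) - 2(-433).
= 12 + 866 = 878.

878


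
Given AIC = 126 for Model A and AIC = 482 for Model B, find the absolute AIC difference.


Absolute difference = |126 - 482| = 356.
The model with lower AIC (A) is preferred.

356


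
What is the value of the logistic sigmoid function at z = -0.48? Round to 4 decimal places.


Compute exp(0.4800) = 1.6161.
Sigmoid = 1 / (1 + 1.6161) = 1 / 2.6161 = 0.3823.

0.3823


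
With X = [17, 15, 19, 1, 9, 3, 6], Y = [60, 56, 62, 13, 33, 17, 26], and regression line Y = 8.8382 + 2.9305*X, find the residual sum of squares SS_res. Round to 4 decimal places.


Predicted values from Y = 8.8382 + 2.9305*X.
Residuals: [1.3433, 3.2043, -2.5177, 1.2313, -2.2127, -0.6297, -0.4212].
SSres = 25.3969.

25.3969


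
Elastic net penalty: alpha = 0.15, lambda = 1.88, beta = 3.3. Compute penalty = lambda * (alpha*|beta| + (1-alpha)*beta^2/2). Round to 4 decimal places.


L1 component = 0.15 * |3.3| = 0.4950.
L2 component = 0.85 * 3.3^2 / 2 = 4.6283.
Penalty = 1.88 * (0.4950 + 4.6283) = 1.88 * 5.1233 = 9.6317.

9.6317


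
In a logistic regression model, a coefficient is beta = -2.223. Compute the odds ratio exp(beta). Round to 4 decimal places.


Odds ratio = exp(beta) = exp(-2.223).
= 0.1083.

0.1083


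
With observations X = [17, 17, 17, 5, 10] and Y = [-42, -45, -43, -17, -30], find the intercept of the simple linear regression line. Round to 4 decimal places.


First find the slope: b1 = -2.1407.
Means: xbar = 13.2000, ybar = -35.4000.
b0 = ybar - b1 * xbar = -35.4000 - -2.1407 * 13.2000 = -7.1424.

-7.1424


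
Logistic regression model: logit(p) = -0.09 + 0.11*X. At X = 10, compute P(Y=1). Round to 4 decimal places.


z = -0.09 + 0.11 * 10 = 1.0100.
Sigmoid: P = 1 / (1 + exp(-1.0100)) = 0.7330.

0.7330


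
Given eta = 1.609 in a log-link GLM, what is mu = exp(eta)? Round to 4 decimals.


mu = exp(eta) = exp(1.609).
= 4.9978.

4.9978


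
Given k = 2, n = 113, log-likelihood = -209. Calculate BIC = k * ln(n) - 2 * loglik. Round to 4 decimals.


k * ln(n) = 2 * ln(113) = 2 * 4.727388 = 9.454776.
-2 * loglik = -2 * (-209) = 418.
BIC = 9.454776 + 418 = 427.454776, which rounds to 427.4548.

427.4548


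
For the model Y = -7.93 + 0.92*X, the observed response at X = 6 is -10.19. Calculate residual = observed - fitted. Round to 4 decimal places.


Compute yhat = -7.93 + (0.92)(6) = -2.4100.
Residual = actual - predicted = -10.19 - -2.4100 = -7.7800.

-7.7800


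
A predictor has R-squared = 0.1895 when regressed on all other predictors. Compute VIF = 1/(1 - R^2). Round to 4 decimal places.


Denominator: 1 - 0.1895 = 0.8105.
VIF = 1 / 0.8105 = 1.2338.

1.2338


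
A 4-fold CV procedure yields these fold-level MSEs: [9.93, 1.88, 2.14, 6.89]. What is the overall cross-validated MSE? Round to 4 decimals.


Sum of fold MSEs = 20.8400.
Average = 20.8400 / 4 = 5.2100.

5.2100


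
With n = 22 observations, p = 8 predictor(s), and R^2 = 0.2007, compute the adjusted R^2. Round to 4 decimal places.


Using the formula:
(1 - 0.2007) = 0.7993.
Multiply by 21/13: 0.7993 * 21 = 16.7853, then 16.7853 / 13 = 1.2912.
Adj R^2 = 1 - 1.2912 = -0.2912.

-0.2912


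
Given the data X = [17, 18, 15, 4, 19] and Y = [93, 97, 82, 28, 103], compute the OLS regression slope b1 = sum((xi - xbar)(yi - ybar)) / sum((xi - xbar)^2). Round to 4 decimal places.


First compute the means: xbar = 14.6000, ybar = 80.6000.
Then S_xx = sum((xi - xbar)^2) = 149.2000.
S_xy = sum((xi - xbar)(yi - ybar)) = 742.2000.
b1 = S_xy / S_xx = 742.2000 / 149.2000 = 4.9745.

4.9745


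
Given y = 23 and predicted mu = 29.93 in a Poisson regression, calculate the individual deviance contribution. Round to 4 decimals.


First: ln(23/29.93) = -0.263367.
Then: 23 * -0.263367 = -6.057441.
y - mu = 23 - 29.93 = -6.93.
D = 2(-6.057441 - -6.93) = 1.745118, which rounds to 1.7451.

1.7451


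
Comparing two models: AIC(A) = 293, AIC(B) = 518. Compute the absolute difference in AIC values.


Compute |293 - 518| = 225.
Model A has the smaller AIC.

225


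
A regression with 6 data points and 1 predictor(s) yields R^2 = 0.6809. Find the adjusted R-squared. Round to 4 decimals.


Adjusted R^2 = 1 - (1 - R^2) * (n-1)/(n-p-1).
(1 - R^2) = 0.3191.
(n-1)/(n-p-1) = 5/4.
(1 - R^2) * (n-1) = 0.3191 * 5 = 1.5955.
Divide by (n-p-1): 1.5955 / 4 = 0.3989.
Adj R^2 = 1 - 0.3989 = 0.6011.

0.6011


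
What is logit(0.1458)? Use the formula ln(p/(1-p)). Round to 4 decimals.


The odds are p/(1-p) = 0.1458 / 0.8542 = 0.1707.
logit(p) = ln(0.1707) = -1.7679.

-1.7679


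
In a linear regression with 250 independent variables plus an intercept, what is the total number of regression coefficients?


Each predictor gets one coefficient, plus one intercept.
Total parameters = 250 + 1 = 251.

251


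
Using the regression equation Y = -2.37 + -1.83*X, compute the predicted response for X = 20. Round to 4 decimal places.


Predicted value:
Y = -2.37 + (-1.83)(20) = -2.37 + -36.6000 = -38.9700.

-38.9700


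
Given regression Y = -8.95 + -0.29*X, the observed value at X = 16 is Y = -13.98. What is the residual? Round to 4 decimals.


Compute yhat = -8.95 + (-0.29)(16) = -13.5900.
Residual = actual - predicted = -13.98 - -13.5900 = -0.3900.

-0.3900


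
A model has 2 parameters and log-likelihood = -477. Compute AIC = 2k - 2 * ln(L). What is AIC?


Compute:
2k = 2*2 = 4.
-2*loglik = -2*(-477) = 954.
AIC = 4 + 954 = 958.

958
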